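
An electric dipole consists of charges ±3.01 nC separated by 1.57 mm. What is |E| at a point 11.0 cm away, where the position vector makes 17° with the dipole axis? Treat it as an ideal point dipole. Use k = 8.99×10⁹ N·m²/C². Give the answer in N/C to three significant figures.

Dipole moment p = qd = (3.01×10⁻⁹ C)(0.00157 m) = 4.726×10⁻¹² C·m.
At angle θ the dipole field magnitude is E = (kp/r³)·√(1 + 3cos²θ).
kp/r³ = (8.99×10⁹)(4.726×10⁻¹²) / (0.110)³ = 31.92 N/C.
√(1 + 3cos²17°) = √(1 + 3·0.9145) = √3.7436 ≈ 1.9348.
E ≈ 31.92 × 1.935 = 61.76 N/C.

E ≈ 61.8 N/C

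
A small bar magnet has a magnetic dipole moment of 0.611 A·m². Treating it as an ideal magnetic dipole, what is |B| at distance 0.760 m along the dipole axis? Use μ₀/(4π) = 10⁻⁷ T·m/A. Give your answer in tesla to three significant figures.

On axis B = (μ₀/4π)·2m/r³.
B = 2·(10⁻⁷)·(0.611) / (0.760)³ = 2.784×10⁻⁷ T.

B ≈ 2.78×10⁻⁷ T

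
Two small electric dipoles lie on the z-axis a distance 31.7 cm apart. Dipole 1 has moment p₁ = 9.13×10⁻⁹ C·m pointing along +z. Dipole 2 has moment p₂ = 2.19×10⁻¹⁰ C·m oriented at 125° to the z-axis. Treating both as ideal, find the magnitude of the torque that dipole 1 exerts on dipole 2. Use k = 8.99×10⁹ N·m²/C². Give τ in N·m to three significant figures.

τ ≈ 9.24×10⁻⁷ N·m

The second dipole sits on the axis of the first, so the field there is axial: E₁ = 2kp₁/r³ along +z.
E₁ = 2(8.99×10⁹)(9.13×10⁻⁹)/(0.317)³ = 5153 N/C.
Torque on the second dipole: τ = p₂ E₁ sinθ.
τ = (2.19×10⁻¹⁰)(5153)·sin125° = 9.245×10⁻⁷ N·m.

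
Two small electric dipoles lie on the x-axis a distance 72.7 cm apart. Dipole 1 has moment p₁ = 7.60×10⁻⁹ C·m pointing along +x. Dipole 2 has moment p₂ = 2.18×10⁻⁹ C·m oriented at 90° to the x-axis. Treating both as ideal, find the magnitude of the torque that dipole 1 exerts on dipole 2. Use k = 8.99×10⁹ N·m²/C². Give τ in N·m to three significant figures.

The second dipole sits on the axis of the first, so the field there is axial: E₁ = 2kp₁/r³ along +x.
E₁ = 2(8.99×10⁹)(7.60×10⁻⁹)/(0.727)³ = 355.6 N/C.
Torque on the second dipole: τ = p₂ E₁ sinθ.
τ = (2.18×10⁻⁹)(355.6)·sin90° = 7.753×10⁻⁷ N·m.

τ ≈ 7.75×10⁻⁷ N·m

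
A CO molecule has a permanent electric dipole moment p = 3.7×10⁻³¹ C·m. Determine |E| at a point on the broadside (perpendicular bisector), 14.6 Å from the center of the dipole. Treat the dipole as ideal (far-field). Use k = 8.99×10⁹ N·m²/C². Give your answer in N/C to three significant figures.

In the equatorial plane E = kp/r³.
E = (8.99×10⁹)(3.70×10⁻³¹) / (1.46×10⁻⁹)³ = 1.069×10⁶ N/C.

E ≈ 1.07×10⁶ N/C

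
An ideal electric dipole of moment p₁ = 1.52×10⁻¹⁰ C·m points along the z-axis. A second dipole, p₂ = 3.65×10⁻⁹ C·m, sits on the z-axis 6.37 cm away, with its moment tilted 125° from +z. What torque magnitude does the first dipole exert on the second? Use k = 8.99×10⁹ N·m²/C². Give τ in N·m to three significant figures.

τ ≈ 3.16×10⁻⁵ N·m

The second dipole sits on the axis of the first, so the field there is axial: E₁ = 2kp₁/r³ along +z.
E₁ = 2(8.99×10⁹)(1.52×10⁻¹⁰)/(0.0637)³ = 1.057×10⁴ N/C.
Torque on the second dipole: τ = p₂ E₁ sinθ.
τ = (3.65×10⁻⁹)(1.057×10⁴)·sin125° = 3.161×10⁻⁵ N·m.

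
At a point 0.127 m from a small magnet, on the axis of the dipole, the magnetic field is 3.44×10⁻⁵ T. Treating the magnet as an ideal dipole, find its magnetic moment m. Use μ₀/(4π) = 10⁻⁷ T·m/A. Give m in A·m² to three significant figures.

m ≈ 0.352 A·m²

On axis B = (μ₀/4π)·2m/r³, so m = Br³·4π/(μ₀·2).
m = (3.44×10⁻⁵)·(0.127)³ / (2·10⁻⁷) = 0.3523 A·m².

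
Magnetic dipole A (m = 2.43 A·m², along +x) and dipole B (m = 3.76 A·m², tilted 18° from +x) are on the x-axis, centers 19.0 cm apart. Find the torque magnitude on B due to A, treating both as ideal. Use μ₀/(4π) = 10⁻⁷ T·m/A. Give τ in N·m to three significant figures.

τ ≈ 8.23×10⁻⁵ N·m

Dipole B is on the axis of dipole A, so B₁ there is axial: B₁ = (μ₀/4π)·2m₁/r³ along +x.
B₁ = 2(10⁻⁷)(2.43)/(0.190)³ = 7.086×10⁻⁵ T.
τ = m₂ B₁ sinθ.
τ = (3.76)(7.086×10⁻⁵)·sin18° = 8.233×10⁻⁵ N·m.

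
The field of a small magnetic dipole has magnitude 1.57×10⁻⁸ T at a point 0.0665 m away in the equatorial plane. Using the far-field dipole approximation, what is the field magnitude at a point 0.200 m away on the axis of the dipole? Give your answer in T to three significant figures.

Dipole fields scale as 1/r³ in the far field.
The axial field is twice the equatorial field at the same r, so the geometry factor is 2/1.
B₂ = B₁ · (2/1) · (r₁/r₂)³ = 1.57×10⁻⁸ · 2 · (0.0665/0.200)³.
(r₁/r₂)³ = (0.3325)³ = 0.03676.
B₂ ≈ 1.154×10⁻⁹ T.

B ≈ 1.15×10⁻⁹ T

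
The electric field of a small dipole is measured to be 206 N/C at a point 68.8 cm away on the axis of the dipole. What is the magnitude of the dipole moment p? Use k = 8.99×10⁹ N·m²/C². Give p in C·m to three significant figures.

On axis E = 2kp/r³, so p = Er³/(2k).
p = (206)·(0.688)³ / (2·8.99×10⁹) = 3.731×10⁻⁹ C·m.

p ≈ 3.73×10⁻⁹ C·m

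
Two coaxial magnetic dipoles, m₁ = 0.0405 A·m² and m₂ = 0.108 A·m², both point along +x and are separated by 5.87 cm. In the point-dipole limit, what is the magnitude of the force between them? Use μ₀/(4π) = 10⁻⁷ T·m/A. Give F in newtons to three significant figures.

On-axis B of dipole 1: B = (μ₀/4π)·2m₁/r³. Force on dipole 2: F = m₂·dB/dr.
dB/dr = −(μ₀/4π)·6m₁/r⁴, so |F| = (μ₀/4π)·6m₁m₂/r⁴.
F = 6(10⁻⁷)(0.0405)(0.108)/(0.0587)⁴ = 2.210×10⁻⁴ N.

F ≈ 2.21×10⁻⁴ N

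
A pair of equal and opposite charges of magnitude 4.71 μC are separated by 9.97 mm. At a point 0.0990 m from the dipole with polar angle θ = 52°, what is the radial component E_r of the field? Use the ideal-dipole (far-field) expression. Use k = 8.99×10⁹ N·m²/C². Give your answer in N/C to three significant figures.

E_r ≈ 5.36×10⁵ N/C

Dipole moment p = qd = (4.71×10⁻⁶ C)(0.00997 m) = 4.696×10⁻⁸ C·m.
For a dipole, E_r = (2kp cosθ)/r³.
kp/r³ = (8.99×10⁹)(4.696×10⁻⁸)/(0.0990)³ = 4.351×10⁵ N/C.
E_r = 2·4.351×10⁵·cos52° = 5.357×10⁵ N/C.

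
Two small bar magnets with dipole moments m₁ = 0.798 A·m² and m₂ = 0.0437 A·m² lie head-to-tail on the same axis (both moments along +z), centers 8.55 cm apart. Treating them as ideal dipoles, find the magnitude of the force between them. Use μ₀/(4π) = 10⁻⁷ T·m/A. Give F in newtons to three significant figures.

F ≈ 3.92×10⁻⁴ N

On-axis B of dipole 1: B = (μ₀/4π)·2m₁/r³. Force on dipole 2: F = m₂·dB/dr.
dB/dr = −(μ₀/4π)·6m₁/r⁴, so |F| = (μ₀/4π)·6m₁m₂/r⁴.
F = 6(10⁻⁷)(0.798)(0.0437)/(0.0855)⁴ = 3.915×10⁻⁴ N.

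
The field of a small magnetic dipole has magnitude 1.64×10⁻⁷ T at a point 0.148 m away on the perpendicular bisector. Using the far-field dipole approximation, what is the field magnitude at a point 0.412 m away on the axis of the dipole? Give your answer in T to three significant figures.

B ≈ 1.52×10⁻⁸ T

Dipole fields scale as 1/r³ in the far field.
The axial field is twice the equatorial field at the same r, so the geometry factor is 2/1.
B₂ = B₁ · (2/1) · (r₁/r₂)³ = 1.64×10⁻⁷ · 2 · (0.148/0.412)³.
(r₁/r₂)³ = (0.3592)³ = 0.04635.
B₂ ≈ 1.520×10⁻⁸ T.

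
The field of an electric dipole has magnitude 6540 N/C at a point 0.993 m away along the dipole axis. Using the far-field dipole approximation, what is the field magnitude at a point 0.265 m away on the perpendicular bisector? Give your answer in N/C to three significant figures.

Dipole fields scale as 1/r³ in the far field.
The axial field is twice the equatorial field at the same r, so the geometry factor is 1/2.
E₂ = E₁ · (1/2) · (r₁/r₂)³ = 6540 · 0.5 · (0.993/0.265)³.
(r₁/r₂)³ = (3.747)³ = 52.62.
E₂ ≈ 1.721×10⁵ N/C.

E ≈ 1.72×10⁵ N/C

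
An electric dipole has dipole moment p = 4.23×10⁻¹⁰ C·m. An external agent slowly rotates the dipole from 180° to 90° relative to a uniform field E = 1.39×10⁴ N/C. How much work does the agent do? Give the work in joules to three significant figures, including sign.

W ≈ -5.88×10⁻⁶ J

W_ext = ΔU = U(θ₂) − U(θ₁) = −pE cosθ₂ − (−pE cosθ₁) = pE(cosθ₁ − cosθ₂).
W = (4.23×10⁻¹⁰)(1.39×10⁴)·(cos180° − cos90°) = (5.880×10⁻⁶)·(-1.0000) = -5.880×10⁻⁶ J.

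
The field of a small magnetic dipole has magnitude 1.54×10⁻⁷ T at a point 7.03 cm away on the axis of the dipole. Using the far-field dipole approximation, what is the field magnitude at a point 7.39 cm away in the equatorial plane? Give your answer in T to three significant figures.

B ≈ 6.63×10⁻⁸ T

Dipole fields scale as 1/r³ in the far field.
The axial field is twice the equatorial field at the same r, so the geometry factor is 1/2.
B₂ = B₁ · (1/2) · (r₁/r₂)³ = 1.54×10⁻⁷ · 0.5 · (7.03/7.39)³.
(r₁/r₂)³ = (0.9513)³ = 0.8609.
B₂ ≈ 6.629×10⁻⁸ T.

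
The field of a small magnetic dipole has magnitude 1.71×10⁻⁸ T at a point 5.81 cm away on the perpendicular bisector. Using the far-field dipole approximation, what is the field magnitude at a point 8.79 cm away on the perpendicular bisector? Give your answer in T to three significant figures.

B ≈ 4.94×10⁻⁹ T

Dipole fields scale as 1/r³ in the far field; the geometry is the same at both points.
B₂ = B₁ · (r₁/r₂)³ = 1.71×10⁻⁸ · (5.81/8.79)³.
(r₁/r₂)³ = (0.661)³ = 0.2888.
B₂ ≈ 4.938×10⁻⁹ T.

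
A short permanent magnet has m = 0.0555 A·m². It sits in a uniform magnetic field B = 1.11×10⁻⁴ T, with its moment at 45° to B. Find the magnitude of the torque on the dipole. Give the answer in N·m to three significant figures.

τ ≈ 4.36×10⁻⁶ N·m

Torque on a magnetic dipole: τ = mB sinθ.
τ = (0.0555)(1.11×10⁻⁴)·sin45° = 4.356×10⁻⁶ N·m.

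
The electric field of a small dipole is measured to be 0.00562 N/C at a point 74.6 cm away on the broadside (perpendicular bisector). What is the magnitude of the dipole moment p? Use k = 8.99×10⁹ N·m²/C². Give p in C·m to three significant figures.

p ≈ 2.60×10⁻¹³ C·m

In the equatorial plane E = kp/r³, so p = Er³/(k).
p = (0.00562)·(0.746)³ / (8.99×10⁹) = 2.595×10⁻¹³ C·m.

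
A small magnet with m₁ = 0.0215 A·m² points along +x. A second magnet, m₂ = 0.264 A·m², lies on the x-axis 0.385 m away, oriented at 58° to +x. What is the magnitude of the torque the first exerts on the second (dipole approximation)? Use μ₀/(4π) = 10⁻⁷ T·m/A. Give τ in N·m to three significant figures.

Dipole B is on the axis of dipole A, so B₁ there is axial: B₁ = (μ₀/4π)·2m₁/r³ along +x.
B₁ = 2(10⁻⁷)(0.0215)/(0.385)³ = 7.535×10⁻⁸ T.
τ = m₂ B₁ sinθ.
τ = (0.264)(7.535×10⁻⁸)·sin58° = 1.687×10⁻⁸ N·m.

τ ≈ 1.69×10⁻⁸ N·m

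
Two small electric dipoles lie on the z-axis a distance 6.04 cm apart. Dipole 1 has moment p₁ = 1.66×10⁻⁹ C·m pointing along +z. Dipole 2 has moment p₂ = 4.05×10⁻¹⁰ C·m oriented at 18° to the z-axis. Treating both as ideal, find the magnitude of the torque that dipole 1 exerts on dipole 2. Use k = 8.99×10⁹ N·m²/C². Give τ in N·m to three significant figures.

τ ≈ 1.70×10⁻⁵ N·m

The second dipole sits on the axis of the first, so the field there is axial: E₁ = 2kp₁/r³ along +z.
E₁ = 2(8.99×10⁹)(1.66×10⁻⁹)/(0.0604)³ = 1.355×10⁵ N/C.
Torque on the second dipole: τ = p₂ E₁ sinθ.
τ = (4.05×10⁻¹⁰)(1.355×10⁵)·sin18° = 1.695×10⁻⁵ N·m.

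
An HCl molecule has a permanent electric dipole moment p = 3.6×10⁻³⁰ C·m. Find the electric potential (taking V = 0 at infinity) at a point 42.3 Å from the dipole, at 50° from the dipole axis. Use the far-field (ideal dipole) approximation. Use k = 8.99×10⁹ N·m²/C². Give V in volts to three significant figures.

V ≈ 0.00116 V

The dipole potential is V = kp cosθ / r².
V = (8.99×10⁹)(3.60×10⁻³⁰)·cos50° / (4.23×10⁻⁹)² = 0.001163 V.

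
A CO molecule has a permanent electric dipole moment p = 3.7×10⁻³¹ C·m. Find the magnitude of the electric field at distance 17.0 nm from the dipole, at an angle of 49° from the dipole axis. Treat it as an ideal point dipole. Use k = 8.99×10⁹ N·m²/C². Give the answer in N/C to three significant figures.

At angle θ the dipole field magnitude is E = (kp/r³)·√(1 + 3cos²θ).
kp/r³ = (8.99×10⁹)(3.70×10⁻³¹) / (1.70×10⁻⁸)³ = 677.0 N/C.
√(1 + 3cos²49°) = √(1 + 3·0.4304) = √2.2912 ≈ 1.5137.
E ≈ 677.0 × 1.514 = 1025 N/C.

E ≈ 1020 N/C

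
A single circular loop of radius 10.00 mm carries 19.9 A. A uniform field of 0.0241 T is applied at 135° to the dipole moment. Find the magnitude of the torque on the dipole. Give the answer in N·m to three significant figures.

Magnetic moment m = IA = Iπa² = (19.9)·π·(0.0100)² = 0.006252 A·m².
Torque on a magnetic dipole: τ = mB sinθ.
τ = (0.006252)(0.0241)·sin135° = 1.065×10⁻⁴ N·m.

τ ≈ 1.07×10⁻⁴ N·m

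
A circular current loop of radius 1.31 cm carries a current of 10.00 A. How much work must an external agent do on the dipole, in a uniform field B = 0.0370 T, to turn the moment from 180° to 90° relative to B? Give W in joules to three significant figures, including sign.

Magnetic moment m = IA = Iπa² = (10.0)·π·(0.0131)² = 0.005391 A·m².
W_ext = ΔU = −mB cosθ₂ + mB cosθ₁ = mB(cosθ₁ − cosθ₂).
W = (0.005391)(0.0370)·(cos180° − cos90°) = (1.995×10⁻⁴)·(-1.0000) = -1.995×10⁻⁴ J.

W ≈ -1.99×10⁻⁴ J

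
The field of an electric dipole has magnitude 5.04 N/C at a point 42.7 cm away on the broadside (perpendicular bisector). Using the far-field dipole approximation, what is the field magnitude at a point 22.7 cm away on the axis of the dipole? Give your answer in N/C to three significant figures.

E ≈ 67.1 N/C

Dipole fields scale as 1/r³ in the far field.
The axial field is twice the equatorial field at the same r, so the geometry factor is 2/1.
E₂ = E₁ · (2/1) · (r₁/r₂)³ = 5.04 · 2 · (42.7/22.7)³.
(r₁/r₂)³ = (1.881)³ = 6.656.
E₂ ≈ 67.09 N/C.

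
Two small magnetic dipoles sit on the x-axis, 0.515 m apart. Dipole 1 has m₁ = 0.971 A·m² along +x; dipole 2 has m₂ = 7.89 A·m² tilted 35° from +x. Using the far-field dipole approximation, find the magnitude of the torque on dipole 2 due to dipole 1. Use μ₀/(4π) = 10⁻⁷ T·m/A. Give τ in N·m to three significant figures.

Dipole B is on the axis of dipole A, so B₁ there is axial: B₁ = (μ₀/4π)·2m₁/r³ along +x.
B₁ = 2(10⁻⁷)(0.971)/(0.515)³ = 1.422×10⁻⁶ T.
τ = m₂ B₁ sinθ.
τ = (7.89)(1.422×10⁻⁶)·sin35° = 6.434×10⁻⁶ N·m.

τ ≈ 6.43×10⁻⁶ N·m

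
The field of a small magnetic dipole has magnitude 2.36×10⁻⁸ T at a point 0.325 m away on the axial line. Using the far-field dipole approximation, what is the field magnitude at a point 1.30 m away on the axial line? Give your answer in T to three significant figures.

B ≈ 3.69×10⁻¹⁰ T

Dipole fields scale as 1/r³ in the far field; the geometry is the same at both points.
B₂ = B₁ · (r₁/r₂)³ = 2.36×10⁻⁸ · (0.325/1.30)³.
(r₁/r₂)³ = (0.25)³ = 0.01562.
B₂ ≈ 3.688×10⁻¹⁰ T.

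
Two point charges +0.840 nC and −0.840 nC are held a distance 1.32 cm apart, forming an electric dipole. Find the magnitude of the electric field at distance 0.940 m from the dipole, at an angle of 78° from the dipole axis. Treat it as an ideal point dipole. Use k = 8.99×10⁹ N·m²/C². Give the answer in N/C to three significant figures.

E ≈ 0.128 N/C

Dipole moment p = qd = (8.40×10⁻¹⁰ C)(0.0132 m) = 1.109×10⁻¹¹ C·m.
At angle θ the dipole field magnitude is E = (kp/r³)·√(1 + 3cos²θ).
kp/r³ = (8.99×10⁹)(1.109×10⁻¹¹) / (0.940)³ = 0.1200 N/C.
√(1 + 3cos²78°) = √(1 + 3·0.0432) = √1.1297 ≈ 1.0629.
E ≈ 0.1200 × 1.063 = 0.1276 N/C.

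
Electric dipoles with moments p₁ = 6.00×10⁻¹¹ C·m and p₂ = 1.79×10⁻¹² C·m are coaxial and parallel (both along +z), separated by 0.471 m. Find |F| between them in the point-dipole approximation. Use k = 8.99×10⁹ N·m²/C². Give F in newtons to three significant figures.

F ≈ 1.18×10⁻¹⁰ N

On-axis field of dipole 1 at distance r: E = 2kp₁/r³. Force on dipole 2 is F = p₂·dE/dr (gradient along axis).
dE/dr = −6kp₁/r⁴, so |F| = 6kp₁p₂/r⁴ (attractive for aligned moments).
F = 6(8.99×10⁹)(6.00×10⁻¹¹)(1.79×10⁻¹²)/(0.471)⁴ = 1.177×10⁻¹⁰ N.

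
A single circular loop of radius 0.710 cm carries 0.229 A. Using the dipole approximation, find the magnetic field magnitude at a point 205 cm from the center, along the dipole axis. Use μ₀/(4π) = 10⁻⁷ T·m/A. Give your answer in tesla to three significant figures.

B ≈ 8.42×10⁻¹³ T

Magnetic moment m = IA = Iπa² = (0.229)·π·(0.00710)² = 3.627×10⁻⁵ A·m².
On axis B = (μ₀/4π)·2m/r³.
B = 2·(10⁻⁷)·(3.627×10⁻⁵) / (2.05)³ = 8.420×10⁻¹³ T.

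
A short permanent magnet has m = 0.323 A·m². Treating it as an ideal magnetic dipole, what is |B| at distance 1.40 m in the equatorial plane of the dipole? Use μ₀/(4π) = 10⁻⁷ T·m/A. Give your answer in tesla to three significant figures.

B ≈ 1.18×10⁻⁸ T

In the equatorial plane B = (μ₀/4π)·m/r³ (half the axial value).
B = (10⁻⁷)·(0.323) / (1.40)³ = 1.177×10⁻⁸ T.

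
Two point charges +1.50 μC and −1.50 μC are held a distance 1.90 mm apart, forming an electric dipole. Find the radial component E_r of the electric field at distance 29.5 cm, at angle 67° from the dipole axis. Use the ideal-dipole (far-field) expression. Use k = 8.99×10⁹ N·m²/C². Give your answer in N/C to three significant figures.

E_r ≈ 780 N/C

Dipole moment p = qd = (1.50×10⁻⁶ C)(0.00190 m) = 2.85×10⁻⁹ C·m.
For a dipole, E_r = (2kp cosθ)/r³.
kp/r³ = (8.99×10⁹)(2.85×10⁻⁹)/(0.295)³ = 998.0 N/C.
E_r = 2·998.0·cos67° = 779.9 N/C.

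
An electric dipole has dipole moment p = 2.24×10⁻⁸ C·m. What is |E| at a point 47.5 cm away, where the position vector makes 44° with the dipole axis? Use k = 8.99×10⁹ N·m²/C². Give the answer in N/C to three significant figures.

E ≈ 3000 N/C

At angle θ the dipole field magnitude is E = (kp/r³)·√(1 + 3cos²θ).
kp/r³ = (8.99×10⁹)(2.24×10⁻⁸) / (0.475)³ = 1879 N/C.
√(1 + 3cos²44°) = √(1 + 3·0.5174) = √2.5523 ≈ 1.5976.
E ≈ 1879 × 1.598 = 3002 N/C.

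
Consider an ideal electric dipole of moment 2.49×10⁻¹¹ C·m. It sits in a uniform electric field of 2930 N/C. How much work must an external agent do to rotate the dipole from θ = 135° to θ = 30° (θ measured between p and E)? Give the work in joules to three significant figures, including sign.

W ≈ -1.15×10⁻⁷ J

W_ext = ΔU = U(θ₂) − U(θ₁) = −pE cosθ₂ − (−pE cosθ₁) = pE(cosθ₁ − cosθ₂).
W = (2.49×10⁻¹¹)(2930)·(cos135° − cos30°) = (7.296×10⁻⁸)·(-1.5731) = -1.148×10⁻⁷ J.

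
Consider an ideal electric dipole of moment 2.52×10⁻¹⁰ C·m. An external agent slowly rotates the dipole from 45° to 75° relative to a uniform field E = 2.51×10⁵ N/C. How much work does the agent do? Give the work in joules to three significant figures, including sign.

W_ext = ΔU = U(θ₂) − U(θ₁) = −pE cosθ₂ − (−pE cosθ₁) = pE(cosθ₁ − cosθ₂).
W = (2.52×10⁻¹⁰)(2.51×10⁵)·(cos45° − cos75°) = (6.325×10⁻⁵)·(+0.4483) = 2.836×10⁻⁵ J.

W ≈ 2.84×10⁻⁵ J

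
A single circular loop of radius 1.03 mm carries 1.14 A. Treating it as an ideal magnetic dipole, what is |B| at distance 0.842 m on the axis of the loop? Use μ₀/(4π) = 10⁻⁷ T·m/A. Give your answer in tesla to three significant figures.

B ≈ 1.27×10⁻¹² T

Magnetic moment m = IA = Iπa² = (1.14)·π·(0.00103)² = 3.80×10⁻⁶ A·m².
On axis B = (μ₀/4π)·2m/r³.
B = 2·(10⁻⁷)·(3.80×10⁻⁶) / (0.842)³ = 1.273×10⁻¹² T.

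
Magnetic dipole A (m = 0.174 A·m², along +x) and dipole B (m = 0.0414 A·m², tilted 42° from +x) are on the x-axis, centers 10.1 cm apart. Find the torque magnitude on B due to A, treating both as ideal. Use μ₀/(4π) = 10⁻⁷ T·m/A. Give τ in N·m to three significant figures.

Dipole B is on the axis of dipole A, so B₁ there is axial: B₁ = (μ₀/4π)·2m₁/r³ along +x.
B₁ = 2(10⁻⁷)(0.174)/(0.101)³ = 3.378×10⁻⁵ T.
τ = m₂ B₁ sinθ.
τ = (0.0414)(3.378×10⁻⁵)·sin42° = 9.357×10⁻⁷ N·m.

τ ≈ 9.36×10⁻⁷ N·m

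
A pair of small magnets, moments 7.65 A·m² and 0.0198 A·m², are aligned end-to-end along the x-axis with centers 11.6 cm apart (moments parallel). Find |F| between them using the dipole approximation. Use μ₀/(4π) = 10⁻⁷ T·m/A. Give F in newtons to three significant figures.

On-axis B of dipole 1: B = (μ₀/4π)·2m₁/r³. Force on dipole 2: F = m₂·dB/dr.
dB/dr = −(μ₀/4π)·6m₁/r⁴, so |F| = (μ₀/4π)·6m₁m₂/r⁴.
F = 6(10⁻⁷)(7.65)(0.0198)/(0.116)⁴ = 5.019×10⁻⁴ N.

F ≈ 5.02×10⁻⁴ N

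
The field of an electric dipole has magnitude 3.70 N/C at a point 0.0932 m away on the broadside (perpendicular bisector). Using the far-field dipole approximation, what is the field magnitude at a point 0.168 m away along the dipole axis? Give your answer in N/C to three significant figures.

E ≈ 1.26 N/C

Dipole fields scale as 1/r³ in the far field.
The axial field is twice the equatorial field at the same r, so the geometry factor is 2/1.
E₂ = E₁ · (2/1) · (r₁/r₂)³ = 3.70 · 2 · (0.0932/0.168)³.
(r₁/r₂)³ = (0.5548)³ = 0.1707.
E₂ ≈ 1.263 N/C.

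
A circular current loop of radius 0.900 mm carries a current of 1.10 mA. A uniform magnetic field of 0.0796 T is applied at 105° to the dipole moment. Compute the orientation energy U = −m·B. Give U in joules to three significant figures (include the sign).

Magnetic moment m = IA = Iπa² = (0.00110)·π·(9.00×10⁻⁴)² = 2.799×10⁻⁹ A·m².
U = −m·B = −mB cosθ.
U = −(2.799×10⁻⁹)(0.0796)·cos105° = 5.766×10⁻¹¹ J.

U ≈ 5.77×10⁻¹¹ J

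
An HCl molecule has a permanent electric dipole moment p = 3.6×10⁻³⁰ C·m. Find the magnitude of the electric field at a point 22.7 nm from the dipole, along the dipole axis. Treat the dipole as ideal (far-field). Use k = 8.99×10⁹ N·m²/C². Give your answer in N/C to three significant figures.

On the dipole axis E = 2kp/r³.
E = 2·(8.99×10⁹)(3.60×10⁻³⁰) / (2.27×10⁻⁸)³ = 5534 N/C.

E ≈ 5530 N/C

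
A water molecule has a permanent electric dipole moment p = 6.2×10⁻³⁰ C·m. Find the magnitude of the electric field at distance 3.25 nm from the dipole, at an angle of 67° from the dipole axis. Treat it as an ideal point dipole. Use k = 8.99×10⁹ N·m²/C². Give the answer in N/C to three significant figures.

E ≈ 1.96×10⁶ N/C

At angle θ the dipole field magnitude is E = (kp/r³)·√(1 + 3cos²θ).
kp/r³ = (8.99×10⁹)(6.20×10⁻³⁰) / (3.25×10⁻⁹)³ = 1.624×10⁶ N/C.
√(1 + 3cos²67°) = √(1 + 3·0.1527) = √1.4580 ≈ 1.2075.
E ≈ 1.624×10⁶ × 1.207 = 1.961×10⁶ N/C.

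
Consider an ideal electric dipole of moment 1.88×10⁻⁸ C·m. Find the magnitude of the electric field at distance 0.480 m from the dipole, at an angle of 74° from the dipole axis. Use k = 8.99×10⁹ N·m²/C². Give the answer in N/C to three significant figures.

At angle θ the dipole field magnitude is E = (kp/r³)·√(1 + 3cos²θ).
kp/r³ = (8.99×10⁹)(1.88×10⁻⁸) / (0.480)³ = 1528 N/C.
√(1 + 3cos²74°) = √(1 + 3·0.0760) = √1.2279 ≈ 1.1081.
E ≈ 1528 × 1.108 = 1693 N/C.

E ≈ 1690 N/C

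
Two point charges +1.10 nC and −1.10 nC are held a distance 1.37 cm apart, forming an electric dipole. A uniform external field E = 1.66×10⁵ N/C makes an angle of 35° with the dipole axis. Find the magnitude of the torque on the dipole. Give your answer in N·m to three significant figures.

Dipole moment p = qd = (1.10×10⁻⁹ C)(0.0137 m) = 1.507×10⁻¹¹ C·m.
Torque on an electric dipole: τ = pE sinθ.
τ = (1.507×10⁻¹¹)(1.66×10⁵)·sin35° = 1.435×10⁻⁶ N·m.

τ ≈ 1.43×10⁻⁶ N·m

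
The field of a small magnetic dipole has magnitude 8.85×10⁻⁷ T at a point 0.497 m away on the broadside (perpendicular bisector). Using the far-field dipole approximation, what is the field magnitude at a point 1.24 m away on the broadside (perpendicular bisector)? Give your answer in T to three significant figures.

Dipole fields scale as 1/r³ in the far field; the geometry is the same at both points.
B₂ = B₁ · (r₁/r₂)³ = 8.85×10⁻⁷ · (0.497/1.24)³.
(r₁/r₂)³ = (0.4008)³ = 0.06439.
B₂ ≈ 5.698×10⁻⁸ T.

B ≈ 5.70×10⁻⁸ T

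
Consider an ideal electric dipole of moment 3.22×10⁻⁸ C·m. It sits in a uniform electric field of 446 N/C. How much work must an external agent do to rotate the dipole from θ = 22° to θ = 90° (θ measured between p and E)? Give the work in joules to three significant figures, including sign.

W ≈ 1.33×10⁻⁵ J

W_ext = ΔU = U(θ₂) − U(θ₁) = −pE cosθ₂ − (−pE cosθ₁) = pE(cosθ₁ − cosθ₂).
W = (3.22×10⁻⁸)(446)·(cos22° − cos90°) = (1.436×10⁻⁵)·(+0.9272) = 1.332×10⁻⁵ J.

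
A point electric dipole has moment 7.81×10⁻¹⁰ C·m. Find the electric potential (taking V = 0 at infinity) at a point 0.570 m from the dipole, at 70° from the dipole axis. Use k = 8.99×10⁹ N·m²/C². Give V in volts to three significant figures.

The dipole potential is V = kp cosθ / r².
V = (8.99×10⁹)(7.81×10⁻¹⁰)·cos70° / (0.570)² = 7.391 V.

V ≈ 7.39 V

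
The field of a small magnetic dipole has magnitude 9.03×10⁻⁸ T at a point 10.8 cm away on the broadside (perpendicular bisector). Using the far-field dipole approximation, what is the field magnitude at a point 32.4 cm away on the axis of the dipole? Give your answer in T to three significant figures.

Dipole fields scale as 1/r³ in the far field.
The axial field is twice the equatorial field at the same r, so the geometry factor is 2/1.
B₂ = B₁ · (2/1) · (r₁/r₂)³ = 9.03×10⁻⁸ · 2 · (10.8/32.4)³.
(r₁/r₂)³ = (0.3333)³ = 0.03704.
B₂ ≈ 6.689×10⁻⁹ T.

B ≈ 6.69×10⁻⁹ T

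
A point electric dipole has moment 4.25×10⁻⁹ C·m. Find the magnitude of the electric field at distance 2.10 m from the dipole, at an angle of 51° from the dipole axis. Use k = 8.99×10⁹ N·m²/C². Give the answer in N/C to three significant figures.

At angle θ the dipole field magnitude is E = (kp/r³)·√(1 + 3cos²θ).
kp/r³ = (8.99×10⁹)(4.25×10⁻⁹) / (2.10)³ = 4.126 N/C.
√(1 + 3cos²51°) = √(1 + 3·0.3960) = √2.1881 ≈ 1.4792.
E ≈ 4.126 × 1.479 = 6.103 N/C.

E ≈ 6.10 N/C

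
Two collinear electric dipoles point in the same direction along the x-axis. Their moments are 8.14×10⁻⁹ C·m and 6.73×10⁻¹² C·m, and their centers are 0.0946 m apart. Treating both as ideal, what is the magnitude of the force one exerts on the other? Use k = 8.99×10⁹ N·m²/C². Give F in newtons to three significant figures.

F ≈ 3.69×10⁻⁵ N

On-axis field of dipole 1 at distance r: E = 2kp₁/r³. Force on dipole 2 is F = p₂·dE/dr (gradient along axis).
dE/dr = −6kp₁/r⁴, so |F| = 6kp₁p₂/r⁴ (attractive for aligned moments).
F = 6(8.99×10⁹)(8.14×10⁻⁹)(6.73×10⁻¹²)/(0.0946)⁴ = 3.690×10⁻⁵ N.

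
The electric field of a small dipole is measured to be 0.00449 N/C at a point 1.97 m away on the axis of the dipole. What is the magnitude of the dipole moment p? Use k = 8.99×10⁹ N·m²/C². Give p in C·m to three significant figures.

p ≈ 1.91×10⁻¹² C·m

On axis E = 2kp/r³, so p = Er³/(2k).
p = (0.00449)·(1.97)³ / (2·8.99×10⁹) = 1.909×10⁻¹² C·m.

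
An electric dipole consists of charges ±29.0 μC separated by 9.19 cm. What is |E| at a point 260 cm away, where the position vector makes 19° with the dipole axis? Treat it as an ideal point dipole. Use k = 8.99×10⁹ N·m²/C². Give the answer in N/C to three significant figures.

Dipole moment p = qd = (2.90×10⁻⁵ C)(0.0919 m) = 2.665×10⁻⁶ C·m.
At angle θ the dipole field magnitude is E = (kp/r³)·√(1 + 3cos²θ).
kp/r³ = (8.99×10⁹)(2.665×10⁻⁶) / (2.60)³ = 1363 N/C.
√(1 + 3cos²19°) = √(1 + 3·0.8940) = √3.6820 ≈ 1.9189.
E ≈ 1363 × 1.919 = 2616 N/C.

E ≈ 2620 N/C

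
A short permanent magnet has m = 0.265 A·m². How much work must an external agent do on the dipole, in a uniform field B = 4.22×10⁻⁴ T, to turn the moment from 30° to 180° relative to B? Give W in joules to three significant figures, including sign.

W_ext = ΔU = −mB cosθ₂ + mB cosθ₁ = mB(cosθ₁ − cosθ₂).
W = (0.265)(4.22×10⁻⁴)·(cos30° − cos180°) = (1.118×10⁻⁴)·(+1.8660) = 2.087×10⁻⁴ J.

W ≈ 2.09×10⁻⁴ J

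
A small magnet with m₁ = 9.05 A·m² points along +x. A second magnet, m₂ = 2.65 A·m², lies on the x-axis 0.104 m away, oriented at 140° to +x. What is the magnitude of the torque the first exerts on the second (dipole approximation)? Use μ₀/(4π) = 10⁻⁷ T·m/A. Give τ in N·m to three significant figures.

Dipole B is on the axis of dipole A, so B₁ there is axial: B₁ = (μ₀/4π)·2m₁/r³ along +x.
B₁ = 2(10⁻⁷)(9.05)/(0.104)³ = 0.001609 T.
τ = m₂ B₁ sinθ.
τ = (2.65)(0.001609)·sin140° = 0.002741 N·m.

τ ≈ 0.00274 N·m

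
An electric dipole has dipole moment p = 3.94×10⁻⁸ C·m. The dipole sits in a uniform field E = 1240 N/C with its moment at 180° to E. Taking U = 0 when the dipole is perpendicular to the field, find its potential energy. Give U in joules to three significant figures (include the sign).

U ≈ 4.89×10⁻⁵ J

U = −p·E = −pE cosθ.
U = −(3.94×10⁻⁸)(1240)·cos180° = 4.886×10⁻⁵ J.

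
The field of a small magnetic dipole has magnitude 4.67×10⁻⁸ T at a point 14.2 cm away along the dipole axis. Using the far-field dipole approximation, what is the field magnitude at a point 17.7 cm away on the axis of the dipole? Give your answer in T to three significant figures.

B ≈ 2.41×10⁻⁸ T

Dipole fields scale as 1/r³ in the far field; the geometry is the same at both points.
B₂ = B₁ · (r₁/r₂)³ = 4.67×10⁻⁸ · (14.2/17.7)³.
(r₁/r₂)³ = (0.8023)³ = 0.5164.
B₂ ≈ 2.411×10⁻⁸ T.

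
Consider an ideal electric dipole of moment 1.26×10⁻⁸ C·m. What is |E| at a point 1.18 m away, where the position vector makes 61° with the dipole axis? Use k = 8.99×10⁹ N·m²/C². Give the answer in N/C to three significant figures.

E ≈ 90.0 N/C

At angle θ the dipole field magnitude is E = (kp/r³)·√(1 + 3cos²θ).
kp/r³ = (8.99×10⁹)(1.26×10⁻⁸) / (1.18)³ = 68.94 N/C.
√(1 + 3cos²61°) = √(1 + 3·0.2350) = √1.7051 ≈ 1.3058.
E ≈ 68.94 × 1.306 = 90.02 N/C.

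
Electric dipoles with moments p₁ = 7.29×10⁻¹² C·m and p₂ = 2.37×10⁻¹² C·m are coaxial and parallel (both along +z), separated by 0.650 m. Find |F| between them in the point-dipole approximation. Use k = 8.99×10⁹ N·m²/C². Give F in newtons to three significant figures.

On-axis field of dipole 1 at distance r: E = 2kp₁/r³. Force on dipole 2 is F = p₂·dE/dr (gradient along axis).
dE/dr = −6kp₁/r⁴, so |F| = 6kp₁p₂/r⁴ (attractive for aligned moments).
F = 6(8.99×10⁹)(7.29×10⁻¹²)(2.37×10⁻¹²)/(0.650)⁴ = 5.221×10⁻¹² N.

F ≈ 5.22×10⁻¹² N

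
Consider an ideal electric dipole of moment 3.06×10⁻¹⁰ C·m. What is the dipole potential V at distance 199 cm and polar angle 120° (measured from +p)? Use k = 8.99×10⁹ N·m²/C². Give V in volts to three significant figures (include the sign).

The dipole potential is V = kp cosθ / r².
V = (8.99×10⁹)(3.06×10⁻¹⁰)·cos120° / (1.99)² = -0.3473 V.

V ≈ -0.347 V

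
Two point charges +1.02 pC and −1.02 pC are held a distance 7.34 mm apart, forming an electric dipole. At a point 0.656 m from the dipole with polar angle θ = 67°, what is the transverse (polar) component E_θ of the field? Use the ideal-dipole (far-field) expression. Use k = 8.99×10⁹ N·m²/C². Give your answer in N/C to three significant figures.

E_θ ≈ 2.19×10⁻⁴ N/C

Dipole moment p = qd = (1.02×10⁻¹² C)(0.00734 m) = 7.487×10⁻¹⁵ C·m.
For a dipole, E_θ = (kp sinθ)/r³.
kp/r³ = (8.99×10⁹)(7.487×10⁻¹⁵)/(0.656)³ = 2.384×10⁻⁴ N/C.
E_θ = 2.384×10⁻⁴·sin67° = 2.195×10⁻⁴ N/C.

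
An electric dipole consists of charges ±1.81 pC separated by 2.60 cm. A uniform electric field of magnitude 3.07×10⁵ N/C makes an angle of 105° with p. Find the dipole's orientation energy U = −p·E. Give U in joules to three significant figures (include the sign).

Dipole moment p = qd = (1.81×10⁻¹² C)(0.0260 m) = 4.706×10⁻¹⁴ C·m.
U = −p·E = −pE cosθ.
U = −(4.706×10⁻¹⁴)(3.07×10⁵)·cos105° = 3.739×10⁻⁹ J.

U ≈ 3.74×10⁻⁹ J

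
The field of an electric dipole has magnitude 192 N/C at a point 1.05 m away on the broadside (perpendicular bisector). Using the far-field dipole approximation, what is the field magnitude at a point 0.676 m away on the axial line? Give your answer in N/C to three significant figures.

Dipole fields scale as 1/r³ in the far field.
The axial field is twice the equatorial field at the same r, so the geometry factor is 2/1.
E₂ = E₁ · (2/1) · (r₁/r₂)³ = 192 · 2 · (1.05/0.676)³.
(r₁/r₂)³ = (1.553)³ = 3.747.
E₂ ≈ 1439 N/C.

E ≈ 1440 N/C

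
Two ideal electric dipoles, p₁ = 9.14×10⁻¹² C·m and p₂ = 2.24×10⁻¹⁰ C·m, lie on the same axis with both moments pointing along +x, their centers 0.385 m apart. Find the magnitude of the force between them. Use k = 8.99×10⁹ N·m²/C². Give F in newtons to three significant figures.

F ≈ 5.03×10⁻⁹ N

On-axis field of dipole 1 at distance r: E = 2kp₁/r³. Force on dipole 2 is F = p₂·dE/dr (gradient along axis).
dE/dr = −6kp₁/r⁴, so |F| = 6kp₁p₂/r⁴ (attractive for aligned moments).
F = 6(8.99×10⁹)(9.14×10⁻¹²)(2.24×10⁻¹⁰)/(0.385)⁴ = 5.026×10⁻⁹ N.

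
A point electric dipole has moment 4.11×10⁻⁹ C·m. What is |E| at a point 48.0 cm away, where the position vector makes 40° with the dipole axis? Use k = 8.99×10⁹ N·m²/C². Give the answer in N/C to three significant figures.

At angle θ the dipole field magnitude is E = (kp/r³)·√(1 + 3cos²θ).
kp/r³ = (8.99×10⁹)(4.11×10⁻⁹) / (0.480)³ = 334.1 N/C.
√(1 + 3cos²40°) = √(1 + 3·0.5868) = √2.7605 ≈ 1.6615.
E ≈ 334.1 × 1.661 = 555.1 N/C.

E ≈ 555 N/C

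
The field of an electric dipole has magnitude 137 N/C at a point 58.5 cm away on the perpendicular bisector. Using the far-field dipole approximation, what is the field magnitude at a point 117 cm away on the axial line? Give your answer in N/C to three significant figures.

Dipole fields scale as 1/r³ in the far field.
The axial field is twice the equatorial field at the same r, so the geometry factor is 2/1.
E₂ = E₁ · (2/1) · (r₁/r₂)³ = 137 · 2 · (58.5/117)³.
(r₁/r₂)³ = (0.5)³ = 0.125.
E₂ ≈ 34.25 N/C.

E ≈ 34.2 N/C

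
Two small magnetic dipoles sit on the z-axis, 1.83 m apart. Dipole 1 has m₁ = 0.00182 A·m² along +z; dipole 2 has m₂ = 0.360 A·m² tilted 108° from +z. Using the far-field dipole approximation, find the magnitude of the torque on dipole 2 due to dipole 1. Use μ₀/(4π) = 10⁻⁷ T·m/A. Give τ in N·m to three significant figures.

τ ≈ 2.03×10⁻¹¹ N·m

Dipole B is on the axis of dipole A, so B₁ there is axial: B₁ = (μ₀/4π)·2m₁/r³ along +z.
B₁ = 2(10⁻⁷)(0.00182)/(1.83)³ = 5.939×10⁻¹¹ T.
τ = m₂ B₁ sinθ.
τ = (0.360)(5.939×10⁻¹¹)·sin108° = 2.034×10⁻¹¹ N·m.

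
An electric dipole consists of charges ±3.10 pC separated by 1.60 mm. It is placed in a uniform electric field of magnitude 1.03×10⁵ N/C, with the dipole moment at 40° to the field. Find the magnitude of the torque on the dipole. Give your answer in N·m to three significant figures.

Dipole moment p = qd = (3.10×10⁻¹² C)(0.00160 m) = 4.96×10⁻¹⁵ C·m.
Torque on an electric dipole: τ = pE sinθ.
τ = (4.96×10⁻¹⁵)(1.03×10⁵)·sin40° = 3.284×10⁻¹⁰ N·m.

τ ≈ 3.28×10⁻¹⁰ N·m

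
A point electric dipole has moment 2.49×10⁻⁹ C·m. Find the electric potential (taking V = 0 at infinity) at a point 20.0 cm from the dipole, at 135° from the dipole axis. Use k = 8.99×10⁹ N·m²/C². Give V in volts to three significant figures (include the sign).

V ≈ -396 V

The dipole potential is V = kp cosθ / r².
V = (8.99×10⁹)(2.49×10⁻⁹)·cos135° / (0.200)² = -395.7 V.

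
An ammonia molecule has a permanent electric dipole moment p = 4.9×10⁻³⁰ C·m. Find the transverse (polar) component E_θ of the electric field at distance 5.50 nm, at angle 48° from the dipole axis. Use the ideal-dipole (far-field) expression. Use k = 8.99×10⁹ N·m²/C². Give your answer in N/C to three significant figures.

For a dipole, E_θ = (kp sinθ)/r³.
kp/r³ = (8.99×10⁹)(4.90×10⁻³⁰)/(5.50×10⁻⁹)³ = 2.648×10⁵ N/C.
E_θ = 2.648×10⁵·sin48° = 1.968×10⁵ N/C.

E_θ ≈ 1.97×10⁵ N/C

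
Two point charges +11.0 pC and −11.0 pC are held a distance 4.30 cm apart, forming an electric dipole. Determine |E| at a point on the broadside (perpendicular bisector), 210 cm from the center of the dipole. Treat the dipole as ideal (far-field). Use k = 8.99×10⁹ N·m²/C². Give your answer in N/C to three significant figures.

Dipole moment p = qd = (1.10×10⁻¹¹ C)(0.0430 m) = 4.73×10⁻¹³ C·m.
In the equatorial plane E = kp/r³.
E = (8.99×10⁹)(4.73×10⁻¹³) / (2.10)³ = 4.592×10⁻⁴ N/C.

E ≈ 4.59×10⁻⁴ N/C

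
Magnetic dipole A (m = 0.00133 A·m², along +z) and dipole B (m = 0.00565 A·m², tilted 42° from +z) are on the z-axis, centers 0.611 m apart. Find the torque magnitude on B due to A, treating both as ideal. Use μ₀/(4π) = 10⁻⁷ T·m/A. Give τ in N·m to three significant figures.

τ ≈ 4.41×10⁻¹² N·m

Dipole B is on the axis of dipole A, so B₁ there is axial: B₁ = (μ₀/4π)·2m₁/r³ along +z.
B₁ = 2(10⁻⁷)(0.00133)/(0.611)³ = 1.166×10⁻⁹ T.
τ = m₂ B₁ sinθ.
τ = (0.00565)(1.166×10⁻⁹)·sin42° = 4.409×10⁻¹² N·m.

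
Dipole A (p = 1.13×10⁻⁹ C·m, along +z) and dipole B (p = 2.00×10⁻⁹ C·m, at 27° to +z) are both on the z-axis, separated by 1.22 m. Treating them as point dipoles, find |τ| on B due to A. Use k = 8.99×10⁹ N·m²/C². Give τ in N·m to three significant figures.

τ ≈ 1.02×10⁻⁸ N·m

The second dipole sits on the axis of the first, so the field there is axial: E₁ = 2kp₁/r³ along +z.
E₁ = 2(8.99×10⁹)(1.13×10⁻⁹)/(1.22)³ = 11.19 N/C.
Torque on the second dipole: τ = p₂ E₁ sinθ.
τ = (2.00×10⁻⁹)(11.19)·sin27° = 1.016×10⁻⁸ N·m.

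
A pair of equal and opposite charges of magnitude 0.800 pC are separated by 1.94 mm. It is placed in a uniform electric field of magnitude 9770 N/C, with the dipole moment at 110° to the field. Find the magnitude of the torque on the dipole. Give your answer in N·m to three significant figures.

Dipole moment p = qd = (8.00×10⁻¹³ C)(0.00194 m) = 1.552×10⁻¹⁵ C·m.
Torque on an electric dipole: τ = pE sinθ.
τ = (1.552×10⁻¹⁵)(9770)·sin110° = 1.425×10⁻¹¹ N·m.

τ ≈ 1.42×10⁻¹¹ N·m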